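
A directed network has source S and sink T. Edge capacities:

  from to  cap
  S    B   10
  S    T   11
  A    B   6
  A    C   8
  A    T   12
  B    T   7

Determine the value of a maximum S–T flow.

18

Augment S→T: bottleneck 11, flow now 11.
Augment S→B→T: bottleneck 7, flow now 18.
No augmenting path remains; maximum flow = 18.
In the residual graph, reachable from S: {S, B}.
Min-cut edges: S→T (11), B→T (7); capacity 11 + 7 = 18.
This cut is saturated, so no flow can exceed 18.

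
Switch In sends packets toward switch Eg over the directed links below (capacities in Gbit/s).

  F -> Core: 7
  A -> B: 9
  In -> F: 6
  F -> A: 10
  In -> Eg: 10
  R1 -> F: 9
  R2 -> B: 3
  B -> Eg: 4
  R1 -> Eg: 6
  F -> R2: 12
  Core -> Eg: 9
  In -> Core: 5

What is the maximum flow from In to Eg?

Augment In→Eg: bottleneck 10, flow now 10.
Augment In→Core→Eg: bottleneck 5, flow now 15.
Augment In→F→Core→Eg: bottleneck 4, flow now 19.
Augment In→F→A→B→Eg: bottleneck 2, flow now 21.
No augmenting path remains; maximum flow = 21.
In the residual graph, reachable from In: {In}.
Min-cut edges: In→F (6), In→Core (5), In→Eg (10); capacity 6 + 5 + 10 = 21.
This cut is saturated, so no flow can exceed 21.

21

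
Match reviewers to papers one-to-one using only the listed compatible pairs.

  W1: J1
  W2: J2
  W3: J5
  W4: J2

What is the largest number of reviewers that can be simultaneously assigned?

Unit-capacity flow: source→left, listed edges, right→sink; max matching = max flow.
Augmenting path W1→J1 (+1); matched 1.
Augmenting path W2→J2 (+1); matched 2.
Augmenting path W3→J5 (+1); matched 3.
No augmenting path remains; maximum matching = 3.
König certificate: {W1, W3, J2} is a vertex cover of size 3 (every listed pair touches it), so no matching can be larger.

3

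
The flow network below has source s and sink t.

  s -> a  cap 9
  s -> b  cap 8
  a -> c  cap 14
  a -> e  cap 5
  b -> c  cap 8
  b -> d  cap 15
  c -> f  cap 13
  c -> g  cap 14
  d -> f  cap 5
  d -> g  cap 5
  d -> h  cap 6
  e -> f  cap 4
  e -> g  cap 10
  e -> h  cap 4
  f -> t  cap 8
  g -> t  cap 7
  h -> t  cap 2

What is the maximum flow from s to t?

Augment s→a→c→f→t: bottleneck 8, flow now 8.
Augment s→a→c→g→t: bottleneck 1, flow now 9.
Augment s→b→c→g→t: bottleneck 6, flow now 15.
Augment s→b→d→h→t: bottleneck 2, flow now 17.
No augmenting path remains; maximum flow = 17.
In the residual graph, reachable from s: {s}.
Min-cut edges: s→a (9), s→b (8); capacity 9 + 8 = 17.
This cut is saturated, so no flow can exceed 17.

17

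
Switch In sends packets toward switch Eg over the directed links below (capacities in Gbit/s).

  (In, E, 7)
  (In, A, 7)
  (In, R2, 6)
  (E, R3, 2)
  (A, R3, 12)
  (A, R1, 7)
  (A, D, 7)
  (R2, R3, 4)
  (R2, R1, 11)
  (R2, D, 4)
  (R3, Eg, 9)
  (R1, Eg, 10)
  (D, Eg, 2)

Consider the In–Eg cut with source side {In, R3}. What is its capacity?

Edges leaving {In, R3}: In→E (7), In→A (7), In→R2 (6), R3→Eg (9).
Cut capacity = 7 + 7 + 6 + 9 = 29.

29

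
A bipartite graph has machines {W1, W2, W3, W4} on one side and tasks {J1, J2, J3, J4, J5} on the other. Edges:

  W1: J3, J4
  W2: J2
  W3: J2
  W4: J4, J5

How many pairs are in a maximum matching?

Unit-capacity flow: source→left, listed edges, right→sink; max matching = max flow.
Augmenting path W1→J3 (+1); matched 1.
Augmenting path W2→J2 (+1); matched 2.
Augmenting path W4→J4 (+1); matched 3.
No augmenting path remains; maximum matching = 3.
König certificate: {W1, W4, J2} is a vertex cover of size 3 (every listed pair touches it), so no matching can be larger.

3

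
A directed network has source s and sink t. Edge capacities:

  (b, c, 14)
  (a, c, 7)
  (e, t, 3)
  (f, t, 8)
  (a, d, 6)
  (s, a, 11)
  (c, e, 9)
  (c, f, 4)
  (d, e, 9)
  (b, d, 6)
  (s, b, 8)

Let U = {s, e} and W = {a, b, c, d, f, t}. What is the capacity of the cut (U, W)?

22

Edges leaving {s, e}: s→a (11), s→b (8), e→t (3).
Cut capacity = 11 + 8 + 3 = 22.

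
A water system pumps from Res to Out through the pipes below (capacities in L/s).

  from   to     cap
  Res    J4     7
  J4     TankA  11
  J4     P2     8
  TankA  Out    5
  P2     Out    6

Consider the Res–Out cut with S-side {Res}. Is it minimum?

Yes — it is a minimum cut (capacity 7).

Given cut capacity: 7 = 7.
Augment Res→J4→TankA→Out: bottleneck 5, flow now 5.
Augment Res→J4→P2→Out: bottleneck 2, flow now 7.
No augmenting path remains; maximum flow = 7.
Cut capacity 7 equals the max flow, so it is a minimum cut.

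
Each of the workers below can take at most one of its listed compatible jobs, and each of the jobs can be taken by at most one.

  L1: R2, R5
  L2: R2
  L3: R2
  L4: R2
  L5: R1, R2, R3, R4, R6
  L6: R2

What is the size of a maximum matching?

3

Unit-capacity flow: source→left, listed edges, right→sink; max matching = max flow.
Augmenting path L1→R2 (+1); matched 1.
Augmenting path L5→R1 (+1); matched 2.
Augmenting path L2→R2→L1→R5 (+1); matched 3.
No augmenting path remains; maximum matching = 3.
König certificate: {L1, L5, R2} is a vertex cover of size 3 (every listed pair touches it), so no matching can be larger.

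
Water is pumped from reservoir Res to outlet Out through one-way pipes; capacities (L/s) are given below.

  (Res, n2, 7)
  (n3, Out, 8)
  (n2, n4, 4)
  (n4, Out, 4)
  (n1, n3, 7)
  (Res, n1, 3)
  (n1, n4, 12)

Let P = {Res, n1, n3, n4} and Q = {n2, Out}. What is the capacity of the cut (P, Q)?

Edges leaving {Res, n1, n3, n4}: Res→n2 (7), n3→Out (8), n4→Out (4).
Cut capacity = 7 + 8 + 4 = 19.

19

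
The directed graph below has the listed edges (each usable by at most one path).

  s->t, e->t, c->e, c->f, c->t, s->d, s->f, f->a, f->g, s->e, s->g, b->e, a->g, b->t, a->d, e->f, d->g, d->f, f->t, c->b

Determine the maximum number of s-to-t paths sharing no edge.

Assign every edge capacity 1; by Menger, the answer equals the max flow.
Path s→t (+1); total 1.
Path s→e→t (+1); total 2.
Path s→f→t (+1); total 3.
No residual s→t path; max flow = 3.
Certifying cut of size 3: {f→t, s→e, s→t}.

3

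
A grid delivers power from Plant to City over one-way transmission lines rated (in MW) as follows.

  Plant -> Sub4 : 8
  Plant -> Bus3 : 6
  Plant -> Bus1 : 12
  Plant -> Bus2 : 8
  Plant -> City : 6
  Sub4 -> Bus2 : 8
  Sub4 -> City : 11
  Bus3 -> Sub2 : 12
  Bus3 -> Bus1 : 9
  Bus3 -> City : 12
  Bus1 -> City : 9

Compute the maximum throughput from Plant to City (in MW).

29

Augment Plant→City: bottleneck 6, flow now 6.
Augment Plant→Sub4→City: bottleneck 8, flow now 14.
Augment Plant→Bus3→City: bottleneck 6, flow now 20.
Augment Plant→Bus1→City: bottleneck 9, flow now 29.
No augmenting path remains; maximum flow = 29.
In the residual graph, reachable from Plant: {Plant, Bus1, Bus2}.
Min-cut edges: Plant→Sub4 (8), Plant→Bus3 (6), Plant→City (6), Bus1→City (9); capacity 8 + 6 + 6 + 9 = 29.
This cut is saturated, so no flow can exceed 29.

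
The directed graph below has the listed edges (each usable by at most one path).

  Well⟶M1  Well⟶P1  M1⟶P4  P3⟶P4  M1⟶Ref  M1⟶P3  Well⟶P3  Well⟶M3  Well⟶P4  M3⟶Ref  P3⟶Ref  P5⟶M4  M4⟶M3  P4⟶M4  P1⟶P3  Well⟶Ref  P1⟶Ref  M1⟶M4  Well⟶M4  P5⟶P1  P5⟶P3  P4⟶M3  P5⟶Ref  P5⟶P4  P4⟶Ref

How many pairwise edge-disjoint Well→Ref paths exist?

Assign every edge capacity 1; by Menger, the answer equals the max flow.
Path Well→Ref (+1); total 1.
Path Well→M1→Ref (+1); total 2.
Path Well→P3→Ref (+1); total 3.
Path Well→P4→Ref (+1); total 4.
Path Well→P1→Ref (+1); total 5.
Path Well→M3→Ref (+1); total 6.
No residual Well→Ref path; max flow = 6.
Certifying cut of size 6: {M3→Ref, Well→M1, Well→P1, Well→P3, Well→P4, Well→Ref}.

6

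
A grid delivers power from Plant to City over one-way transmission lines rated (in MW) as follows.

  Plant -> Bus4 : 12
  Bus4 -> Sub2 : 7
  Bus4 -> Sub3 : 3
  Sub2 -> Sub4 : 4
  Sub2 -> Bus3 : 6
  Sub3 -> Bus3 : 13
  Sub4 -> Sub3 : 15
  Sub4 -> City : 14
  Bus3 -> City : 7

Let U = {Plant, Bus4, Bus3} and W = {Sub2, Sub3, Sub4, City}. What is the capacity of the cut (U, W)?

17

Edges leaving {Plant, Bus4, Bus3}: Bus4→Sub2 (7), Bus4→Sub3 (3), Bus3→City (7).
Cut capacity = 7 + 3 + 7 = 17.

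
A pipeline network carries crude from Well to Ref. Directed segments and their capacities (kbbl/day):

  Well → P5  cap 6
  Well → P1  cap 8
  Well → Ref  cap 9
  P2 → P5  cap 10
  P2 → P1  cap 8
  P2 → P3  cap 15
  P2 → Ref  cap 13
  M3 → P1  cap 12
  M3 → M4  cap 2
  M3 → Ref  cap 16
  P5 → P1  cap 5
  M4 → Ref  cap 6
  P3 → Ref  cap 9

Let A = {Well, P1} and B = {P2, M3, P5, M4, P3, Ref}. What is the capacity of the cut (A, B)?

15

Edges leaving {Well, P1}: Well→P5 (6), Well→Ref (9).
Cut capacity = 6 + 9 = 15.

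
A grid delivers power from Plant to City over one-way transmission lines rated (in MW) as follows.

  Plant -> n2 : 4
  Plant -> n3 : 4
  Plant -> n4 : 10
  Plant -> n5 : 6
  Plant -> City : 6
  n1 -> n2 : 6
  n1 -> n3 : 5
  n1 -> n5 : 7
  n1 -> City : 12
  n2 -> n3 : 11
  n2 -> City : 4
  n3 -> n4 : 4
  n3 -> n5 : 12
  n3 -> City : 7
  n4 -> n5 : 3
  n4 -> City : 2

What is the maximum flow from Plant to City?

16

Augment Plant→City: bottleneck 6, flow now 6.
Augment Plant→n2→City: bottleneck 4, flow now 10.
Augment Plant→n3→City: bottleneck 4, flow now 14.
Augment Plant→n4→City: bottleneck 2, flow now 16.
No augmenting path remains; maximum flow = 16.
In the residual graph, reachable from Plant: {Plant, n4, n5}.
Min-cut edges: Plant→n2 (4), Plant→n3 (4), Plant→City (6), n4→City (2); capacity 4 + 4 + 6 + 2 = 16.
This cut is saturated, so no flow can exceed 16.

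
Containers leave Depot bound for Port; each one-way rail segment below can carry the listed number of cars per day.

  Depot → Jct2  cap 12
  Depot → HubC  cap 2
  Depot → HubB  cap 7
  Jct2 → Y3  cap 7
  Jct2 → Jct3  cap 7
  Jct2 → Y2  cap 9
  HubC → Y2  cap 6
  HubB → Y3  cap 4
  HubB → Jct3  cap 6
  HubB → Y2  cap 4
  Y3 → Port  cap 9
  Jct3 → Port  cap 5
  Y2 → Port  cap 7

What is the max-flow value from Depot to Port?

21

Augment Depot→Jct2→Y3→Port: bottleneck 7, flow now 7.
Augment Depot→Jct2→Jct3→Port: bottleneck 5, flow now 12.
Augment Depot→HubC→Y2→Port: bottleneck 2, flow now 14.
Augment Depot→HubB→Y3→Port: bottleneck 2, flow now 16.
Augment Depot→HubB→Y2→Port: bottleneck 4, flow now 20.
Augment Depot→HubB→Y3→Jct2→Y2→Port: bottleneck 1, flow now 21. (uses reverse residual edge)
No augmenting path remains; maximum flow = 21.
In the residual graph, reachable from Depot: {Depot}.
Min-cut edges: Depot→Jct2 (12), Depot→HubC (2), Depot→HubB (7); capacity 12 + 2 + 7 = 21.
This cut is saturated, so no flow can exceed 21.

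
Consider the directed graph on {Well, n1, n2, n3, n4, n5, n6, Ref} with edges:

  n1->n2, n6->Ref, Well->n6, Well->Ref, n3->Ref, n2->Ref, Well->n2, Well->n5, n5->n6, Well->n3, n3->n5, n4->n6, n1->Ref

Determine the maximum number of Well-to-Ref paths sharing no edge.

Assign every edge capacity 1; by Menger, the answer equals the max flow.
Path Well→Ref (+1); total 1.
Path Well→n2→Ref (+1); total 2.
Path Well→n3→Ref (+1); total 3.
Path Well→n6→Ref (+1); total 4.
No residual Well→Ref path; max flow = 4.
Certifying cut of size 4: {Well→Ref, Well→n2, Well→n3, n6→Ref}.

4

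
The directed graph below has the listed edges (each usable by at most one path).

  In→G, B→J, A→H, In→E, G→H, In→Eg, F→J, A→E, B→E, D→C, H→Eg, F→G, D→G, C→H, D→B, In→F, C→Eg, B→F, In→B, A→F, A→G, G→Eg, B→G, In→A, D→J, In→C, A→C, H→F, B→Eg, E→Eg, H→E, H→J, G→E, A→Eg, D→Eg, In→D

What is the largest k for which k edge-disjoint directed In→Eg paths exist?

Assign every edge capacity 1; by Menger, the answer equals the max flow.
Path In→Eg (+1); total 1.
Path In→A→Eg (+1); total 2.
Path In→B→Eg (+1); total 3.
Path In→C→Eg (+1); total 4.
Path In→D→Eg (+1); total 5.
Path In→E→Eg (+1); total 6.
Path In→G→Eg (+1); total 7.
Path In→F→G→H→Eg (+1); total 8.
No residual In→Eg path; max flow = 8.
Certifying cut of size 8: {In→A, In→B, In→C, In→D, In→E, In→Eg, In→F, In→G}.

8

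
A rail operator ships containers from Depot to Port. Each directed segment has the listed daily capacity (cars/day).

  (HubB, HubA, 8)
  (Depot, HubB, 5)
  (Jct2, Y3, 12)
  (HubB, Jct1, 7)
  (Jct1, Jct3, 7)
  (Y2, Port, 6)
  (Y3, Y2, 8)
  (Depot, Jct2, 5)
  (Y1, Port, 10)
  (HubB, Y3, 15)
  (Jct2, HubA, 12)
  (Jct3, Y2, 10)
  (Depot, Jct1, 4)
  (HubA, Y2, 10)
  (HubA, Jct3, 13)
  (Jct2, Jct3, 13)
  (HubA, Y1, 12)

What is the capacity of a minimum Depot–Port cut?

14

Augment Depot→HubB→HubA→Y1→Port: bottleneck 5, flow now 5.
Augment Depot→Jct1→Jct3→Y2→Port: bottleneck 4, flow now 9.
Augment Depot→Jct2→Jct3→Y2→Port: bottleneck 2, flow now 11.
Augment Depot→Jct2→HubA→Y1→Port: bottleneck 3, flow now 14.
No augmenting path remains; maximum flow = 14.
By max-flow min-cut, the minimum cut capacity equals the max flow.
In the residual graph, reachable from Depot: {Depot}.
Min-cut edges: Depot→HubB (5), Depot→Jct1 (4), Depot→Jct2 (5); capacity 5 + 4 + 5 = 14.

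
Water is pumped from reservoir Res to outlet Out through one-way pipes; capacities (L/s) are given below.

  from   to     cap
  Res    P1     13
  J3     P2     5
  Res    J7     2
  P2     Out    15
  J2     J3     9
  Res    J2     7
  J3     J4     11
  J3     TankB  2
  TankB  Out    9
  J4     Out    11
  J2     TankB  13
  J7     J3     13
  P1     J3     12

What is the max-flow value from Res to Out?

21

Augment Res→J2→TankB→Out: bottleneck 7, flow now 7.
Augment Res→J7→J3→TankB→Out: bottleneck 2, flow now 9.
Augment Res→P1→J3→J4→Out: bottleneck 11, flow now 20.
Augment Res→P1→J3→P2→Out: bottleneck 1, flow now 21.
No augmenting path remains; maximum flow = 21.
In the residual graph, reachable from Res: {Res, P1}.
Min-cut edges: Res→J7 (2), Res→J2 (7), P1→J3 (12); capacity 2 + 7 + 12 = 21.
This cut is saturated, so no flow can exceed 21.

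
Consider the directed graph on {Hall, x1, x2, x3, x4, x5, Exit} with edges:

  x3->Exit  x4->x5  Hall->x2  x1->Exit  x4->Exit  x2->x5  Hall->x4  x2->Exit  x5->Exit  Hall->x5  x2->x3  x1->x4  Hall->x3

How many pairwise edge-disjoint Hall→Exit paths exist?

Assign every edge capacity 1; by Menger, the answer equals the max flow.
Path Hall→x2→Exit (+1); total 1.
Path Hall→x3→Exit (+1); total 2.
Path Hall→x4→Exit (+1); total 3.
Path Hall→x5→Exit (+1); total 4.
No residual Hall→Exit path; max flow = 4.
Certifying cut of size 4: {Hall→x2, Hall→x3, Hall→x4, Hall→x5}.

4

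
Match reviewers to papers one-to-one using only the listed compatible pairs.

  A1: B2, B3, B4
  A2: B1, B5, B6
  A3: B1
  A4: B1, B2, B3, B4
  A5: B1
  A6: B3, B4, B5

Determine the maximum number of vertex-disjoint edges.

5

Unit-capacity flow: source→left, listed edges, right→sink; max matching = max flow.
Augmenting path A1→B2 (+1); matched 1.
Augmenting path A2→B1 (+1); matched 2.
Augmenting path A4→B3 (+1); matched 3.
Augmenting path A6→B4 (+1); matched 4.
Augmenting path A3→B1→A2→B5 (+1); matched 5.
No augmenting path remains; maximum matching = 5.
König certificate: {A1, A2, A4, A6, B1} is a vertex cover of size 5 (every listed pair touches it), so no matching can be larger.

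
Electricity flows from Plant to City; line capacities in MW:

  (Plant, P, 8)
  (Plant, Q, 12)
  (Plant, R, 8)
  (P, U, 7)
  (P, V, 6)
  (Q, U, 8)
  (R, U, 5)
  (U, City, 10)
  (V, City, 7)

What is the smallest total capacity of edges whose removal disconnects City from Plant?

Augment Plant→P→U→City: bottleneck 7, flow now 7.
Augment Plant→P→V→City: bottleneck 1, flow now 8.
Augment Plant→Q→U→City: bottleneck 3, flow now 11.
Augment Plant→Q→U→P→V→City: bottleneck 5, flow now 16. (uses reverse residual edge)
No augmenting path remains; maximum flow = 16.
By max-flow min-cut, the minimum cut capacity equals the max flow.
In the residual graph, reachable from Plant: {Plant, P, Q, R, U}.
Min-cut edges: P→V (6), U→City (10); capacity 6 + 10 = 16.

16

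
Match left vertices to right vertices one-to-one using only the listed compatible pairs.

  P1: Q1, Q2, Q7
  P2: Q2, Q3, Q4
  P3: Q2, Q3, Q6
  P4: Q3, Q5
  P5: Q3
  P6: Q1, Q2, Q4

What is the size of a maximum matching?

Unit-capacity flow: source→left, listed edges, right→sink; max matching = max flow.
Augmenting path P1→Q1 (+1); matched 1.
Augmenting path P2→Q2 (+1); matched 2.
Augmenting path P3→Q3 (+1); matched 3.
Augmenting path P4→Q5 (+1); matched 4.
Augmenting path P6→Q4 (+1); matched 5.
Augmenting path P5→Q3→P3→Q6 (+1); matched 6.
No augmenting path remains; maximum matching = 6.
König certificate: {P1, P2, P3, P4, P5, P6} is a vertex cover of size 6 (every listed pair touches it), so no matching can be larger.

6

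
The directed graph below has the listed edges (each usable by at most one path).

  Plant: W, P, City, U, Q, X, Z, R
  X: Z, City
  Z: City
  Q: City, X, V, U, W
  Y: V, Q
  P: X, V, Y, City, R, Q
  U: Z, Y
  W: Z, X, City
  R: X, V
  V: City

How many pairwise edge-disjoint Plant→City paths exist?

7

Assign every edge capacity 1; by Menger, the answer equals the max flow.
Path Plant→City (+1); total 1.
Path Plant→P→City (+1); total 2.
Path Plant→Q→City (+1); total 3.
Path Plant→W→City (+1); total 4.
Path Plant→X→City (+1); total 5.
Path Plant→Z→City (+1); total 6.
Path Plant→R→V→City (+1); total 7.
No residual Plant→City path; max flow = 7.
Certifying cut of size 7: {Plant→City, Plant→P, Q→City, V→City, W→City, X→City, Z→City}.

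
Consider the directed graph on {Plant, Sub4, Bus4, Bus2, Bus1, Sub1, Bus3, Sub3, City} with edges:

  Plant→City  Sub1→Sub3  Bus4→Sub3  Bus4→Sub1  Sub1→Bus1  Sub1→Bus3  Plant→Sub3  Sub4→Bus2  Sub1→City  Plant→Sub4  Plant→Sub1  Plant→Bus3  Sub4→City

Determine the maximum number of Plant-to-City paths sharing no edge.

Assign every edge capacity 1; by Menger, the answer equals the max flow.
Path Plant→City (+1); total 1.
Path Plant→Sub4→City (+1); total 2.
Path Plant→Sub1→City (+1); total 3.
No residual Plant→City path; max flow = 3.
Certifying cut of size 3: {Plant→City, Plant→Sub1, Plant→Sub4}.

3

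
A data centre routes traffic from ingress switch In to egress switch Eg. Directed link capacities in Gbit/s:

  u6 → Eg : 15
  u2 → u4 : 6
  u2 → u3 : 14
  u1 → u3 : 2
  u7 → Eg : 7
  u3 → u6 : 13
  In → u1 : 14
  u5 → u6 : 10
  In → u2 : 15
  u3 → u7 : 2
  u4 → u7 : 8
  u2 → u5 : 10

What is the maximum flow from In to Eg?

Augment In→u1→u3→u6→Eg: bottleneck 2, flow now 2.
Augment In→u2→u3→u6→Eg: bottleneck 11, flow now 13.
Augment In→u2→u3→u7→Eg: bottleneck 2, flow now 15.
Augment In→u2→u4→u7→Eg: bottleneck 2, flow now 17.
No augmenting path remains; maximum flow = 17.
In the residual graph, reachable from In: {In, u1}.
Min-cut edges: In→u2 (15), u1→u3 (2); capacity 15 + 2 = 17.
This cut is saturated, so no flow can exceed 17.

17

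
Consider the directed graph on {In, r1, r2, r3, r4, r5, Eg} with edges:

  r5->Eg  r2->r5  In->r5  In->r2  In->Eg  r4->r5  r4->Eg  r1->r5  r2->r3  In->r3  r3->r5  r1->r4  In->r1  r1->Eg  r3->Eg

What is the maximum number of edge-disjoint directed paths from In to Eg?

4

Assign every edge capacity 1; by Menger, the answer equals the max flow.
Path In→Eg (+1); total 1.
Path In→r1→Eg (+1); total 2.
Path In→r3→Eg (+1); total 3.
Path In→r5→Eg (+1); total 4.
No residual In→Eg path; max flow = 4.
Certifying cut of size 4: {In→Eg, In→r1, r3→Eg, r5→Eg}.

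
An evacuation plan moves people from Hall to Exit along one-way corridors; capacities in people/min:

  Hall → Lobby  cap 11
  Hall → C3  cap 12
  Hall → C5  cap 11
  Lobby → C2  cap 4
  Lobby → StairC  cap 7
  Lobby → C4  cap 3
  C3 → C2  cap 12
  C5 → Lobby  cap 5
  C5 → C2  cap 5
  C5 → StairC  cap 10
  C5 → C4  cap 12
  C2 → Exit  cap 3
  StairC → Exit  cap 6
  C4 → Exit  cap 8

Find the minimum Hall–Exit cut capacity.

17

Augment Hall→Lobby→C2→Exit: bottleneck 3, flow now 3.
Augment Hall→Lobby→StairC→Exit: bottleneck 6, flow now 9.
Augment Hall→Lobby→C4→Exit: bottleneck 2, flow now 11.
Augment Hall→C5→C4→Exit: bottleneck 6, flow now 17.
No augmenting path remains; maximum flow = 17.
By max-flow min-cut, the minimum cut capacity equals the max flow.
In the residual graph, reachable from Hall: {Hall, Lobby, C3, C5, C2, StairC, C4}.
Min-cut edges: C2→Exit (3), StairC→Exit (6), C4→Exit (8); capacity 3 + 6 + 8 = 17.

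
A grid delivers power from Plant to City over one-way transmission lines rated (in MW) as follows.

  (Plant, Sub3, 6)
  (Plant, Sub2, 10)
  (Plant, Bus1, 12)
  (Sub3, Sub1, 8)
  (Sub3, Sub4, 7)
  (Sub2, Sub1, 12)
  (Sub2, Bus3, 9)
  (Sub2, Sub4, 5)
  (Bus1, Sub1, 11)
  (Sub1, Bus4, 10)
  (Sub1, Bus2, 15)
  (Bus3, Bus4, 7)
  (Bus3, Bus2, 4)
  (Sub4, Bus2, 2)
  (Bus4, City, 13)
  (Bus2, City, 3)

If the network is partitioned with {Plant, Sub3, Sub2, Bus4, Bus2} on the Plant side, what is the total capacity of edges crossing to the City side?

Edges leaving {Plant, Sub3, Sub2, Bus4, Bus2}: Plant→Bus1 (12), Sub3→Sub1 (8), Sub3→Sub4 (7), Sub2→Sub1 (12), Sub2→Bus3 (9), Sub2→Sub4 (5), Bus4→City (13), Bus2→City (3).
Cut capacity = 12 + 8 + 7 + 12 + 9 + 5 + 13 + 3 = 69.

69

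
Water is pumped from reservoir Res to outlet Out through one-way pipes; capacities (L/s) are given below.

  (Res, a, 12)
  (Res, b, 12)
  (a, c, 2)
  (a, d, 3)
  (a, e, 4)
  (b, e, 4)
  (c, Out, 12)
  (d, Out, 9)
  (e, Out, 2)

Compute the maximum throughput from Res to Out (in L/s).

Augment Res→a→c→Out: bottleneck 2, flow now 2.
Augment Res→a→d→Out: bottleneck 3, flow now 5.
Augment Res→a→e→Out: bottleneck 2, flow now 7.
No augmenting path remains; maximum flow = 7.
In the residual graph, reachable from Res: {Res, a, b, e}.
Min-cut edges: a→c (2), a→d (3), e→Out (2); capacity 2 + 3 + 2 = 7.
This cut is saturated, so no flow can exceed 7.

7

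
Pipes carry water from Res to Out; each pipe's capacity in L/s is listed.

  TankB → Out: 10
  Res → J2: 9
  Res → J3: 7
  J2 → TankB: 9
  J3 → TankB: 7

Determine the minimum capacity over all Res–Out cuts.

Augment Res→J2→TankB→Out: bottleneck 9, flow now 9.
Augment Res→J3→TankB→Out: bottleneck 1, flow now 10.
No augmenting path remains; maximum flow = 10.
By max-flow min-cut, the minimum cut capacity equals the max flow.
In the residual graph, reachable from Res: {Res, J2, J3, TankB}.
Min-cut edges: TankB→Out (10); capacity 10 = 10.

10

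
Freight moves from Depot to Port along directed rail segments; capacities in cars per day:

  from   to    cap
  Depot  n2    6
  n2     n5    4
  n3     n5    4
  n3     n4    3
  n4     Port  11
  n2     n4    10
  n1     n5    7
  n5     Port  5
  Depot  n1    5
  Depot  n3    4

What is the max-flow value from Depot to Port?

14

Augment Depot→n1→n5→Port: bottleneck 5, flow now 5.
Augment Depot→n2→n4→Port: bottleneck 6, flow now 11.
Augment Depot→n3→n4→Port: bottleneck 3, flow now 14.
No augmenting path remains; maximum flow = 14.
In the residual graph, reachable from Depot: {Depot, n1, n3, n5}.
Min-cut edges: Depot→n2 (6), n3→n4 (3), n5→Port (5); capacity 6 + 3 + 5 = 14.
This cut is saturated, so no flow can exceed 14.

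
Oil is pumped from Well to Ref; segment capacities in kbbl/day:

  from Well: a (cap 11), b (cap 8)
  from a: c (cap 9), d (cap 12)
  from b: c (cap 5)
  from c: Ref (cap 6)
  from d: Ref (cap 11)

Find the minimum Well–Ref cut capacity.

16

Augment Well→a→c→Ref: bottleneck 6, flow now 6.
Augment Well→a→d→Ref: bottleneck 5, flow now 11.
Augment Well→b→c→a→d→Ref: bottleneck 5, flow now 16. (uses reverse residual edge)
No augmenting path remains; maximum flow = 16.
By max-flow min-cut, the minimum cut capacity equals the max flow.
In the residual graph, reachable from Well: {Well, b}.
Min-cut edges: Well→a (11), b→c (5); capacity 11 + 5 = 16.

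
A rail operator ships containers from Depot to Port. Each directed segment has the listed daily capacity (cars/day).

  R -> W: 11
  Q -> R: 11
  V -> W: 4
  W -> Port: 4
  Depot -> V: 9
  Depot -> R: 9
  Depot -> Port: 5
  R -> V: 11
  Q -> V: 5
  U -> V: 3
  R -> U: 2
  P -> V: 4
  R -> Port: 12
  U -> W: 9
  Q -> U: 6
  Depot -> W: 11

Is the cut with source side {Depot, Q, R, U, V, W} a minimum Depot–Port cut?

Given cut capacity: 5 + 12 + 4 = 21.
Augment Depot→Port: bottleneck 5, flow now 5.
Augment Depot→R→Port: bottleneck 9, flow now 14.
Augment Depot→W→Port: bottleneck 4, flow now 18.
No augmenting path remains; maximum flow = 18.
In the residual graph, reachable from Depot: {Depot, V, W}.
Min-cut edges: Depot→R (9), Depot→Port (5), W→Port (4); capacity 9 + 5 + 4 = 18.
Cut capacity 21 exceeds the max flow 18, so it is not minimum.

No — its capacity is 21, but the minimum cut has capacity 18.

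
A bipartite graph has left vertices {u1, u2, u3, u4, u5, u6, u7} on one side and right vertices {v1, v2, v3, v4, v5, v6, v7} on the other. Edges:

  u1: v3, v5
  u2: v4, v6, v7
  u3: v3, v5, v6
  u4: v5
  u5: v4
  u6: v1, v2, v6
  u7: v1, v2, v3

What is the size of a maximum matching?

Unit-capacity flow: source→left, listed edges, right→sink; max matching = max flow.
Augmenting path u1→v3 (+1); matched 1.
Augmenting path u2→v4 (+1); matched 2.
Augmenting path u3→v5 (+1); matched 3.
Augmenting path u6→v1 (+1); matched 4.
Augmenting path u7→v2 (+1); matched 5.
Augmenting path u4→v5→u3→v6 (+1); matched 6.
Augmenting path u5→v4→u2→v7 (+1); matched 7.
No augmenting path remains; maximum matching = 7.
König certificate: {u1, u2, u3, u4, u5, u6, u7} is a vertex cover of size 7 (every listed pair touches it), so no matching can be larger.

7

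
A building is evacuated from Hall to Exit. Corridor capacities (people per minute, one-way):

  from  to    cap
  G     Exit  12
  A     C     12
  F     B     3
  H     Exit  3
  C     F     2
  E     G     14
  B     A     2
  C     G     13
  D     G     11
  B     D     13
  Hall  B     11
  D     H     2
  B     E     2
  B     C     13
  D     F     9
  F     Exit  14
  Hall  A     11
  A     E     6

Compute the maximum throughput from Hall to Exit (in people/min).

Augment Hall→A→C→F→Exit: bottleneck 2, flow now 2.
Augment Hall→A→C→G→Exit: bottleneck 9, flow now 11.
Augment Hall→B→C→G→Exit: bottleneck 3, flow now 14.
Augment Hall→B→D→F→Exit: bottleneck 8, flow now 22.
No augmenting path remains; maximum flow = 22.
In the residual graph, reachable from Hall: {Hall}.
Min-cut edges: Hall→A (11), Hall→B (11); capacity 11 + 11 = 22.
This cut is saturated, so no flow can exceed 22.

22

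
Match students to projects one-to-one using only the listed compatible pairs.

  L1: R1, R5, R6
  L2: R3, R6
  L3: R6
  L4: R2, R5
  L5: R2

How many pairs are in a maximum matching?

5

Unit-capacity flow: source→left, listed edges, right→sink; max matching = max flow.
Augmenting path L1→R1 (+1); matched 1.
Augmenting path L2→R3 (+1); matched 2.
Augmenting path L3→R6 (+1); matched 3.
Augmenting path L4→R2 (+1); matched 4.
Augmenting path L5→R2→L4→R5 (+1); matched 5.
No augmenting path remains; maximum matching = 5.
König certificate: {L1, L2, L3, L4, L5} is a vertex cover of size 5 (every listed pair touches it), so no matching can be larger.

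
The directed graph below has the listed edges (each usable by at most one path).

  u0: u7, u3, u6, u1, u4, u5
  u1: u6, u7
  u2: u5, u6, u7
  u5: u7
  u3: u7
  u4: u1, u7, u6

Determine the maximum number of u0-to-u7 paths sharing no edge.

5

Assign every edge capacity 1; by Menger, the answer equals the max flow.
Path u0→u7 (+1); total 1.
Path u0→u1→u7 (+1); total 2.
Path u0→u3→u7 (+1); total 3.
Path u0→u4→u7 (+1); total 4.
Path u0→u5→u7 (+1); total 5.
No residual u0→u7 path; max flow = 5.
Certifying cut of size 5: {u0→u1, u0→u3, u0→u4, u0→u5, u0→u7}.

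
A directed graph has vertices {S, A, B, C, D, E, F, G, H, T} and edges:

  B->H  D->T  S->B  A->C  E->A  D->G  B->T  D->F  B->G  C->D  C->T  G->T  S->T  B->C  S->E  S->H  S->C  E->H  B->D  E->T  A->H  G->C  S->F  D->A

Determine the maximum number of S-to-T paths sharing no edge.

4

Assign every edge capacity 1; by Menger, the answer equals the max flow.
Path S→T (+1); total 1.
Path S→B→T (+1); total 2.
Path S→C→T (+1); total 3.
Path S→E→T (+1); total 4.
No residual S→T path; max flow = 4.
Certifying cut of size 4: {S→B, S→C, S→E, S→T}.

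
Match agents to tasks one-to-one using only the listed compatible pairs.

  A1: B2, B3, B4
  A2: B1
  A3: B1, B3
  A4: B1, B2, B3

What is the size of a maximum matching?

4

Unit-capacity flow: source→left, listed edges, right→sink; max matching = max flow.
Augmenting path A1→B2 (+1); matched 1.
Augmenting path A2→B1 (+1); matched 2.
Augmenting path A3→B3 (+1); matched 3.
Augmenting path A4→B2→A1→B4 (+1); matched 4.
No augmenting path remains; maximum matching = 4.
König certificate: {A1, A2, A3, A4} is a vertex cover of size 4 (every listed pair touches it), so no matching can be larger.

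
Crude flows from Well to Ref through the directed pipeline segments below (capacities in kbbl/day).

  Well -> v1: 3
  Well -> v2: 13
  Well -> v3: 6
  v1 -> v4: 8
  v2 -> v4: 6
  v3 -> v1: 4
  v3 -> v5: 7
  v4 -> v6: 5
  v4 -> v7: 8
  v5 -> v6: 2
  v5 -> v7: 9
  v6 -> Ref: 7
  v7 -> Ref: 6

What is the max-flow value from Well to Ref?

13

Augment Well→v1→v4→v6→Ref: bottleneck 3, flow now 3.
Augment Well→v2→v4→v6→Ref: bottleneck 2, flow now 5.
Augment Well→v2→v4→v7→Ref: bottleneck 4, flow now 9.
Augment Well→v3→v5→v6→Ref: bottleneck 2, flow now 11.
Augment Well→v3→v5→v7→Ref: bottleneck 2, flow now 13.
No augmenting path remains; maximum flow = 13.
In the residual graph, reachable from Well: {Well, v1, v2, v3, v4, v5, v7}.
Min-cut edges: v4→v6 (5), v5→v6 (2), v7→Ref (6); capacity 5 + 2 + 6 = 13.
This cut is saturated, so no flow can exceed 13.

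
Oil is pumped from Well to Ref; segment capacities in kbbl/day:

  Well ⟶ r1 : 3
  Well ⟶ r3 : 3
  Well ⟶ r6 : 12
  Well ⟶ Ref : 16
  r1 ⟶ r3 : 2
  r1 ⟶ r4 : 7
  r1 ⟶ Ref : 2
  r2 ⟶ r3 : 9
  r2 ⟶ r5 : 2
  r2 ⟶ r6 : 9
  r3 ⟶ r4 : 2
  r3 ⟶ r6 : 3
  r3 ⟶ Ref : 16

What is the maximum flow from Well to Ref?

Augment Well→Ref: bottleneck 16, flow now 16.
Augment Well→r1→Ref: bottleneck 2, flow now 18.
Augment Well→r3→Ref: bottleneck 3, flow now 21.
Augment Well→r1→r3→Ref: bottleneck 1, flow now 22.
No augmenting path remains; maximum flow = 22.
In the residual graph, reachable from Well: {Well, r6}.
Min-cut edges: Well→r1 (3), Well→r3 (3), Well→Ref (16); capacity 3 + 3 + 16 = 22.
This cut is saturated, so no flow can exceed 22.

22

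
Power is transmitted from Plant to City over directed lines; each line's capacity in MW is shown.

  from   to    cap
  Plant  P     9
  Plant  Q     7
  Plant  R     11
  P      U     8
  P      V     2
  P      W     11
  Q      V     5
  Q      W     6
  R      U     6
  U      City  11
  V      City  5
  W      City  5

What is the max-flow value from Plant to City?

21

Augment Plant→P→U→City: bottleneck 8, flow now 8.
Augment Plant→P→V→City: bottleneck 1, flow now 9.
Augment Plant→Q→V→City: bottleneck 4, flow now 13.
Augment Plant→Q→W→City: bottleneck 3, flow now 16.
Augment Plant→R→U→City: bottleneck 3, flow now 19.
Augment Plant→R→U→P→W→City: bottleneck 2, flow now 21. (uses reverse residual edge)
No augmenting path remains; maximum flow = 21.
In the residual graph, reachable from Plant: {Plant, P, Q, R, U, V, W}.
Min-cut edges: U→City (11), V→City (5), W→City (5); capacity 11 + 5 + 5 = 21.
This cut is saturated, so no flow can exceed 21.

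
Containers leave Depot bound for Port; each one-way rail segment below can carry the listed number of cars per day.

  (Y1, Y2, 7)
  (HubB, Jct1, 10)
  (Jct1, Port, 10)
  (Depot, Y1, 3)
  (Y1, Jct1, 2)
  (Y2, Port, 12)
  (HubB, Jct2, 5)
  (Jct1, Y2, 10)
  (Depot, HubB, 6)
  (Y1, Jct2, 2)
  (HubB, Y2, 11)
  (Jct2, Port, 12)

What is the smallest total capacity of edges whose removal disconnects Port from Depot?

9

Augment Depot→HubB→Jct1→Port: bottleneck 6, flow now 6.
Augment Depot→Y1→Jct1→Port: bottleneck 2, flow now 8.
Augment Depot→Y1→Jct2→Port: bottleneck 1, flow now 9.
No augmenting path remains; maximum flow = 9.
By max-flow min-cut, the minimum cut capacity equals the max flow.
In the residual graph, reachable from Depot: {Depot}.
Min-cut edges: Depot→HubB (6), Depot→Y1 (3); capacity 6 + 3 = 9.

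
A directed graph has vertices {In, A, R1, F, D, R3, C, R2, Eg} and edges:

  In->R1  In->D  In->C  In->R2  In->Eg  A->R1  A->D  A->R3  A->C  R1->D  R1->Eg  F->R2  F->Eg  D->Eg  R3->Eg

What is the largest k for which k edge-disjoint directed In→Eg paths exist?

Assign every edge capacity 1; by Menger, the answer equals the max flow.
Path In→Eg (+1); total 1.
Path In→R1→Eg (+1); total 2.
Path In→D→Eg (+1); total 3.
No residual In→Eg path; max flow = 3.
Certifying cut of size 3: {In→D, In→Eg, In→R1}.

3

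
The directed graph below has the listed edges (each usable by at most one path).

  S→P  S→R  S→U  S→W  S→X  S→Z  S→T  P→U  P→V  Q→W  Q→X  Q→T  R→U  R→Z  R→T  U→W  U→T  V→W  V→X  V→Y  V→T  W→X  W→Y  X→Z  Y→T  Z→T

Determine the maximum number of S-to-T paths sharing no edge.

Assign every edge capacity 1; by Menger, the answer equals the max flow.
Path S→T (+1); total 1.
Path S→R→T (+1); total 2.
Path S→U→T (+1); total 3.
Path S→Z→T (+1); total 4.
Path S→P→V→T (+1); total 5.
Path S→W→Y→T (+1); total 6.
No residual S→T path; max flow = 6.
Certifying cut of size 6: {S→P, S→R, S→T, S→U, S→W, Z→T}.

6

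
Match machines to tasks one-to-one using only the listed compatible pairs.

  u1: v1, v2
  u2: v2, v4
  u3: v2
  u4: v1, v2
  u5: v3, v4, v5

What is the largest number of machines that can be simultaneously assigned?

4

Unit-capacity flow: source→left, listed edges, right→sink; max matching = max flow.
Augmenting path u1→v1 (+1); matched 1.
Augmenting path u2→v2 (+1); matched 2.
Augmenting path u5→v3 (+1); matched 3.
Augmenting path u3→v2→u2→v4 (+1); matched 4.
No augmenting path remains; maximum matching = 4.
König certificate: {u2, u5, v1, v2} is a vertex cover of size 4 (every listed pair touches it), so no matching can be larger.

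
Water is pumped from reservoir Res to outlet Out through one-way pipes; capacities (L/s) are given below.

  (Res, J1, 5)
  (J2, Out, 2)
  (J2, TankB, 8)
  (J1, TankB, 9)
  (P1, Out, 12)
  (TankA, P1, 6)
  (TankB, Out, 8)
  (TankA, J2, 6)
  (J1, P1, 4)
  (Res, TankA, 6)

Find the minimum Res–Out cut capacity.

11

Augment Res→J1→P1→Out: bottleneck 4, flow now 4.
Augment Res→J1→TankB→Out: bottleneck 1, flow now 5.
Augment Res→TankA→P1→Out: bottleneck 6, flow now 11.
No augmenting path remains; maximum flow = 11.
By max-flow min-cut, the minimum cut capacity equals the max flow.
In the residual graph, reachable from Res: {Res}.
Min-cut edges: Res→J1 (5), Res→TankA (6); capacity 5 + 6 = 11.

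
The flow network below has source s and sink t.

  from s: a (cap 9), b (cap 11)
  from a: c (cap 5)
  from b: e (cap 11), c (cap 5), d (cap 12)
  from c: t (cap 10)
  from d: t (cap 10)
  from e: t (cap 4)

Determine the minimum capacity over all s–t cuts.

Augment s→a→c→t: bottleneck 5, flow now 5.
Augment s→b→c→t: bottleneck 5, flow now 10.
Augment s→b→d→t: bottleneck 6, flow now 16.
No augmenting path remains; maximum flow = 16.
By max-flow min-cut, the minimum cut capacity equals the max flow.
In the residual graph, reachable from s: {s, a}.
Min-cut edges: s→b (11), a→c (5); capacity 11 + 5 = 16.

16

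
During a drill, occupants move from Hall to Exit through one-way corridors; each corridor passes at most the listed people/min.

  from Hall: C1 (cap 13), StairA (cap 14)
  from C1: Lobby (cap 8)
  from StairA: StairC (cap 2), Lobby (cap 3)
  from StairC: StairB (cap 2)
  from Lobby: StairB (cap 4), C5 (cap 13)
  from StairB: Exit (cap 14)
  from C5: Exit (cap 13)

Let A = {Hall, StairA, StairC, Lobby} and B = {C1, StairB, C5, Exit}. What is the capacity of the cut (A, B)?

Edges leaving {Hall, StairA, StairC, Lobby}: Hall→C1 (13), StairC→StairB (2), Lobby→StairB (4), Lobby→C5 (13).
Cut capacity = 13 + 2 + 4 + 13 = 32.

32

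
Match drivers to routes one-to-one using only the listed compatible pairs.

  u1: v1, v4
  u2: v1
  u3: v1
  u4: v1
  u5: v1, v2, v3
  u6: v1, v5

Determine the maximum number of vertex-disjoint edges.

4

Unit-capacity flow: source→left, listed edges, right→sink; max matching = max flow.
Augmenting path u1→v1 (+1); matched 1.
Augmenting path u5→v2 (+1); matched 2.
Augmenting path u6→v5 (+1); matched 3.
Augmenting path u2→v1→u1→v4 (+1); matched 4.
No augmenting path remains; maximum matching = 4.
König certificate: {u1, u5, u6, v1} is a vertex cover of size 4 (every listed pair touches it), so no matching can be larger.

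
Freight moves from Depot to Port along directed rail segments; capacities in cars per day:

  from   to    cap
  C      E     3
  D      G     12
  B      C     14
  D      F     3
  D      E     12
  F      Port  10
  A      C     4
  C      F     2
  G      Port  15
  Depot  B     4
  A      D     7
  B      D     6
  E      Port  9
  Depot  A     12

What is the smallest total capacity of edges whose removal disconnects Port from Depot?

15

Augment Depot→A→C→E→Port: bottleneck 3, flow now 3.
Augment Depot→A→C→F→Port: bottleneck 1, flow now 4.
Augment Depot→A→D→E→Port: bottleneck 6, flow now 10.
Augment Depot→A→D→F→Port: bottleneck 1, flow now 11.
Augment Depot→B→C→F→Port: bottleneck 1, flow now 12.
Augment Depot→B→D→F→Port: bottleneck 2, flow now 14.
Augment Depot→B→D→G→Port: bottleneck 1, flow now 15.
No augmenting path remains; maximum flow = 15.
By max-flow min-cut, the minimum cut capacity equals the max flow.
In the residual graph, reachable from Depot: {Depot, A}.
Min-cut edges: Depot→B (4), A→C (4), A→D (7); capacity 4 + 4 + 7 = 15.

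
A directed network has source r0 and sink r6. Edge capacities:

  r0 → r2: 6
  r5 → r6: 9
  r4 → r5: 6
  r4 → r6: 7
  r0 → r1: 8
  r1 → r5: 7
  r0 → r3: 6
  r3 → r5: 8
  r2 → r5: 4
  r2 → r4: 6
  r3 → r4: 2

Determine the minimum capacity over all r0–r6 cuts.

16

Augment r0→r1→r5→r6: bottleneck 7, flow now 7.
Augment r0→r2→r4→r6: bottleneck 6, flow now 13.
Augment r0→r3→r4→r6: bottleneck 1, flow now 14.
Augment r0→r3→r5→r6: bottleneck 2, flow now 16.
No augmenting path remains; maximum flow = 16.
By max-flow min-cut, the minimum cut capacity equals the max flow.
In the residual graph, reachable from r0: {r0, r1, r2, r3, r4, r5}.
Min-cut edges: r4→r6 (7), r5→r6 (9); capacity 7 + 9 = 16.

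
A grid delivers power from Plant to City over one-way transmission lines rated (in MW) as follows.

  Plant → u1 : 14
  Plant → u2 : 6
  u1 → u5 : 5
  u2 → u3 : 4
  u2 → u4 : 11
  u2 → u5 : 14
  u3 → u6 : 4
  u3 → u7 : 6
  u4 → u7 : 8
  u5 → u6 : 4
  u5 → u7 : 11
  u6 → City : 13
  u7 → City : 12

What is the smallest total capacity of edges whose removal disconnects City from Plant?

11

Augment Plant→u1→u5→u6→City: bottleneck 4, flow now 4.
Augment Plant→u1→u5→u7→City: bottleneck 1, flow now 5.
Augment Plant→u2→u3→u6→City: bottleneck 4, flow now 9.
Augment Plant→u2→u4→u7→City: bottleneck 2, flow now 11.
No augmenting path remains; maximum flow = 11.
By max-flow min-cut, the minimum cut capacity equals the max flow.
In the residual graph, reachable from Plant: {Plant, u1}.
Min-cut edges: Plant→u2 (6), u1→u5 (5); capacity 6 + 5 = 11.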